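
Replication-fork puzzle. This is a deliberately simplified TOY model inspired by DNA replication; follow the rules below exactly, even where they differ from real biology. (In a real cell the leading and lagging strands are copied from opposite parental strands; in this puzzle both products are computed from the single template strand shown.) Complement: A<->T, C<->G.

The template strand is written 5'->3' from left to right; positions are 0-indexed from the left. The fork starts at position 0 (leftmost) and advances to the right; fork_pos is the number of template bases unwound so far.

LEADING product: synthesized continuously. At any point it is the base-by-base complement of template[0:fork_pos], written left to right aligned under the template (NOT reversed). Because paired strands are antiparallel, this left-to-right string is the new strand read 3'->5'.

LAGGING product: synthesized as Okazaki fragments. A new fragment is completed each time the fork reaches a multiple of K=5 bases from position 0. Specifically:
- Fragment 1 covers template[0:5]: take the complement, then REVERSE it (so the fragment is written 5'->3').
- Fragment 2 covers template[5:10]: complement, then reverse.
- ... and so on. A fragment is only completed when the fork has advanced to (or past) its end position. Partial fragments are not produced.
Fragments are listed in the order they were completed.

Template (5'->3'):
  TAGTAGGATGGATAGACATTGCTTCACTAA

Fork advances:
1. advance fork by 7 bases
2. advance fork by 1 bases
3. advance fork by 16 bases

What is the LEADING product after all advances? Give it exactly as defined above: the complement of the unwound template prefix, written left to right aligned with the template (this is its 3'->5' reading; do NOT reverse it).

Answer: ATCATCCTACCTATCTGTAACGAA

Derivation:
Step 1: advance 7 -> fork_pos = 0 + 7 = 7.
Step 2: advance 1 -> fork_pos = 7 + 1 = 8.
Step 3: advance 16 -> fork_pos = 8 + 16 = 24.
Unwound prefix: template[0:24] = TAGTAGGATGGATAGACATTGCTT
Complement it base by base (A<->T, C<->G), keeping left-to-right order:
  [0:5] TAGTA -> ATCAT
  [5:10] GGATG -> CCTAC
  [10:15] GATAG -> CTATC
  [15:20] ACATT -> TGTAA
  [20:24] GCTT -> CGAA
Concatenate: ATCATCCTACCTATCTGTAACGAA (length 24; written aligned with the template, i.e. 3'->5').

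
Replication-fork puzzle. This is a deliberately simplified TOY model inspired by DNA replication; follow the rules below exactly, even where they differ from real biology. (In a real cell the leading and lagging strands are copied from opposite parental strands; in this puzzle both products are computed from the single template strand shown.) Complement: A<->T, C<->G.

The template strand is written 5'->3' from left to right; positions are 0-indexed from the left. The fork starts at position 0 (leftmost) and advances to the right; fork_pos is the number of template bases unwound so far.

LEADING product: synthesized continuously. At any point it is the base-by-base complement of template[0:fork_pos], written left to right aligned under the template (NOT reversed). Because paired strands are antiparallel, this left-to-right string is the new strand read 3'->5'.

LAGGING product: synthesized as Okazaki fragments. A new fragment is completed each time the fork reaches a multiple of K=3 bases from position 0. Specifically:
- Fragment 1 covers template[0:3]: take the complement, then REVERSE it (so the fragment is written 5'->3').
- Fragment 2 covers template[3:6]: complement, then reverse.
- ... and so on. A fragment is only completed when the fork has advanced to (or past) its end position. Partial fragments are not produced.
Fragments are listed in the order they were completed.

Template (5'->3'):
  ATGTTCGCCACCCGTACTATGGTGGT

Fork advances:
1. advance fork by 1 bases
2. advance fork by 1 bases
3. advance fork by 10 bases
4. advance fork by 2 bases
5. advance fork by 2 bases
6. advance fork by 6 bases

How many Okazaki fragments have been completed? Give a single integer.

Step 1: advance 1 -> fork_pos = 0 + 1 = 1. Next multiple of 3 is 3 (not reached); still 0 fragment(s).
Step 2: advance 1 -> fork_pos = 1 + 1 = 2. Next multiple of 3 is 3 (not reached); still 0 fragment(s).
Step 3: advance 10 -> fork_pos = 2 + 10 = 12. Reached multiple(s) of 3: 3, 6, 9, 12 -> fragments 1-4 completed (4 total).
Step 4: advance 2 -> fork_pos = 12 + 2 = 14. Next multiple of 3 is 15 (not reached); still 4 fragment(s).
Step 5: advance 2 -> fork_pos = 14 + 2 = 16. Reached multiple(s) of 3: 15 -> fragment 5 completed (5 total).
Step 6: advance 6 -> fork_pos = 16 + 6 = 22. Reached multiple(s) of 3: 18, 21 -> fragments 6-7 completed (7 total).
Check: final fork_pos = 22; the multiples of 3 that are <= 22 are 3..21 -> 22 // 3 = 7 completed fragment(s).

Answer: 7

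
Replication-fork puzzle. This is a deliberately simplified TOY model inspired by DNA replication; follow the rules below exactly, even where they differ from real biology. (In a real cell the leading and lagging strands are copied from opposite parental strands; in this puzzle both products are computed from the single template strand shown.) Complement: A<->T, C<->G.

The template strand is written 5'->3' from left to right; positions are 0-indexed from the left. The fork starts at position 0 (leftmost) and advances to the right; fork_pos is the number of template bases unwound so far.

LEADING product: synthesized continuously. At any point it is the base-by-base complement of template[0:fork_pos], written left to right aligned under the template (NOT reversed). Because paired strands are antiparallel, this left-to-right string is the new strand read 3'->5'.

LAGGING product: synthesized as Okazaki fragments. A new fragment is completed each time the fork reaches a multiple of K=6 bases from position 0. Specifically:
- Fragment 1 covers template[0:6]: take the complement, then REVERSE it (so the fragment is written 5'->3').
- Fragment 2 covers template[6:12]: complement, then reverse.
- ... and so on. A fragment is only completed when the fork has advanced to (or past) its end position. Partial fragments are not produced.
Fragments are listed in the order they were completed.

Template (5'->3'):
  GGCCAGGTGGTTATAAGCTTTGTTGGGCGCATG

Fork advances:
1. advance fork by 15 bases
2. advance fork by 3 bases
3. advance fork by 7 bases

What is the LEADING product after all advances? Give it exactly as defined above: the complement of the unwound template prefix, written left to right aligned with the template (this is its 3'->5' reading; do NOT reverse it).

Answer: CCGGTCCACCAATATTCGAAACAAC

Derivation:
Step 1: advance 15 -> fork_pos = 0 + 15 = 15.
Step 2: advance 3 -> fork_pos = 15 + 3 = 18.
Step 3: advance 7 -> fork_pos = 18 + 7 = 25.
Unwound prefix: template[0:25] = GGCCAGGTGGTTATAAGCTTTGTTG
Complement it base by base (A<->T, C<->G), keeping left-to-right order:
  [0:5] GGCCA -> CCGGT
  [5:10] GGTGG -> CCACC
  [10:15] TTATA -> AATAT
  [15:20] AGCTT -> TCGAA
  [20:25] TGTTG -> ACAAC
Concatenate: CCGGTCCACCAATATTCGAAACAAC (length 25; written aligned with the template, i.e. 3'->5').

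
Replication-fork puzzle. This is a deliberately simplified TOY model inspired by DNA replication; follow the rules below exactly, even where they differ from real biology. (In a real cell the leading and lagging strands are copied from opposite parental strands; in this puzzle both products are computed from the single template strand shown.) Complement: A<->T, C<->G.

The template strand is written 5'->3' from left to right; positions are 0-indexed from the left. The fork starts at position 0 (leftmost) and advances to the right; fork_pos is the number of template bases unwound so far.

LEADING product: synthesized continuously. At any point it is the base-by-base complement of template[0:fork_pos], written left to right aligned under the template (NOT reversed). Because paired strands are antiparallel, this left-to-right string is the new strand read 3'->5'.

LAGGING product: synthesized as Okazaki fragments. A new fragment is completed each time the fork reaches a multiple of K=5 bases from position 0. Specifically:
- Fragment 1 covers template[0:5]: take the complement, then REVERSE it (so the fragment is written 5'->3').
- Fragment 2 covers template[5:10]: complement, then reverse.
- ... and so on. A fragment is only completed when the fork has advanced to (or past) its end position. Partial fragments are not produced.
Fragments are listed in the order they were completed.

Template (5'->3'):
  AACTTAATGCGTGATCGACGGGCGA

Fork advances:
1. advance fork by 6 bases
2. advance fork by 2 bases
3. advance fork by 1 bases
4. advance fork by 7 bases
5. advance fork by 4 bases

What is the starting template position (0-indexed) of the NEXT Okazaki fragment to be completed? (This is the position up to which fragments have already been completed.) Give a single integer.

Step 1: advance 6 -> fork_pos = 0 + 6 = 6. Reached multiple(s) of 5: 5 -> fragment 1 completed (1 total).
Step 2: advance 2 -> fork_pos = 6 + 2 = 8. Next multiple of 5 is 10 (not reached); still 1 fragment(s).
Step 3: advance 1 -> fork_pos = 8 + 1 = 9. Next multiple of 5 is 10 (not reached); still 1 fragment(s).
Step 4: advance 7 -> fork_pos = 9 + 7 = 16. Reached multiple(s) of 5: 10, 15 -> fragments 2-3 completed (3 total).
Step 5: advance 4 -> fork_pos = 16 + 4 = 20. Reached multiple(s) of 5: 20 -> fragment 4 completed (4 total).
4 fragment(s) completed, covering template[0:20] (4 x 5 = 20). The next fragment, fragment 5, covers template[20:25], so it starts at position 20.

Answer: 20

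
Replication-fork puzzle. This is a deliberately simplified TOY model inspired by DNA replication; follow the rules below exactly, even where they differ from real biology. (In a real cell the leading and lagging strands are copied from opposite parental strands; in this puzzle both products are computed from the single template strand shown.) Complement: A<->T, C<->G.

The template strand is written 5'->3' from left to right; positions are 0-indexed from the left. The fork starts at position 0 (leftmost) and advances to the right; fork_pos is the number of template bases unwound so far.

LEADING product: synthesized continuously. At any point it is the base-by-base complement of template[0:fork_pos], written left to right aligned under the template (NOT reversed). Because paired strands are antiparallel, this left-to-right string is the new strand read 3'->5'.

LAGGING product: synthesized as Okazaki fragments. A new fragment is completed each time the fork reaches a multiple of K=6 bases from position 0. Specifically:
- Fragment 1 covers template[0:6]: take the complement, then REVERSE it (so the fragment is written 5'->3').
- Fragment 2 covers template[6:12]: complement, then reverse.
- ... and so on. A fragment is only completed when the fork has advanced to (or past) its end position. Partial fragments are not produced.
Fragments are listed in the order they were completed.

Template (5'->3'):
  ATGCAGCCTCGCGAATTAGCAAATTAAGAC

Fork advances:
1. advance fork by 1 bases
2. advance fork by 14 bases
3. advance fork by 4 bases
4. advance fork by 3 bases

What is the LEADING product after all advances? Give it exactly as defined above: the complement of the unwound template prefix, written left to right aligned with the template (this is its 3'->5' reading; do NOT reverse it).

Step 1: advance 1 -> fork_pos = 0 + 1 = 1.
Step 2: advance 14 -> fork_pos = 1 + 14 = 15.
Step 3: advance 4 -> fork_pos = 15 + 4 = 19.
Step 4: advance 3 -> fork_pos = 19 + 3 = 22.
Unwound prefix: template[0:22] = ATGCAGCCTCGCGAATTAGCAA
Complement it base by base (A<->T, C<->G), keeping left-to-right order:
  [0:5] ATGCA -> TACGT
  [5:10] GCCTC -> CGGAG
  [10:15] GCGAA -> CGCTT
  [15:20] TTAGC -> AATCG
  [20:22] AA -> TT
Concatenate: TACGTCGGAGCGCTTAATCGTT (length 22; written aligned with the template, i.e. 3'->5').

Answer: TACGTCGGAGCGCTTAATCGTT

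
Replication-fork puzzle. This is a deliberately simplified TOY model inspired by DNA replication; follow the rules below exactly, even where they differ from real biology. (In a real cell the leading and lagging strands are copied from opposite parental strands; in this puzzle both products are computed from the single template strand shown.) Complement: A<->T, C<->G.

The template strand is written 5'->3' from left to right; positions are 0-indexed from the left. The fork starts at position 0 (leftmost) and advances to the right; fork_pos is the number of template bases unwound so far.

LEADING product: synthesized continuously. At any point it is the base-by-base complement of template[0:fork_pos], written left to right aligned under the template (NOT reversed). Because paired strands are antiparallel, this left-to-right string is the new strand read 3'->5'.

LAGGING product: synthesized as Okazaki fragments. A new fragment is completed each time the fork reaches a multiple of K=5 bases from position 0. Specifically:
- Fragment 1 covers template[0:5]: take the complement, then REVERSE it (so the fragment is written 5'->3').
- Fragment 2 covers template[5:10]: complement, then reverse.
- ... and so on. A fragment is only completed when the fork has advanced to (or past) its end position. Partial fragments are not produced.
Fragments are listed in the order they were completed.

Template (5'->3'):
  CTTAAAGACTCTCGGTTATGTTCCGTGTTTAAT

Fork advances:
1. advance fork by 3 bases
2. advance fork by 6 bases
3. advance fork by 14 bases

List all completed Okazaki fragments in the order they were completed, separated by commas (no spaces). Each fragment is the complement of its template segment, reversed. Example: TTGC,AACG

Step 1: advance 3 -> fork_pos = 0 + 3 = 3. Next multiple of 5 is 5 (not reached); still 0 fragment(s).
Step 2: advance 6 -> fork_pos = 3 + 6 = 9. Reached multiple(s) of 5: 5 -> fragment 1 completed (1 total).
Step 3: advance 14 -> fork_pos = 9 + 14 = 23. Reached multiple(s) of 5: 10, 15, 20 -> fragments 2-4 completed (4 total).
Final fork_pos = 23, so 4 fragment(s) are complete. Build each: template segment -> complement -> reverse.
Fragment 1: template[0:5] = CTTAA -> complement GAATT -> reversed TTAAG
Fragment 2: template[5:10] = AGACT -> complement TCTGA -> reversed AGTCT
Fragment 3: template[10:15] = CTCGG -> complement GAGCC -> reversed CCGAG
Fragment 4: template[15:20] = TTATG -> complement AATAC -> reversed CATAA

Answer: TTAAG,AGTCT,CCGAG,CATAA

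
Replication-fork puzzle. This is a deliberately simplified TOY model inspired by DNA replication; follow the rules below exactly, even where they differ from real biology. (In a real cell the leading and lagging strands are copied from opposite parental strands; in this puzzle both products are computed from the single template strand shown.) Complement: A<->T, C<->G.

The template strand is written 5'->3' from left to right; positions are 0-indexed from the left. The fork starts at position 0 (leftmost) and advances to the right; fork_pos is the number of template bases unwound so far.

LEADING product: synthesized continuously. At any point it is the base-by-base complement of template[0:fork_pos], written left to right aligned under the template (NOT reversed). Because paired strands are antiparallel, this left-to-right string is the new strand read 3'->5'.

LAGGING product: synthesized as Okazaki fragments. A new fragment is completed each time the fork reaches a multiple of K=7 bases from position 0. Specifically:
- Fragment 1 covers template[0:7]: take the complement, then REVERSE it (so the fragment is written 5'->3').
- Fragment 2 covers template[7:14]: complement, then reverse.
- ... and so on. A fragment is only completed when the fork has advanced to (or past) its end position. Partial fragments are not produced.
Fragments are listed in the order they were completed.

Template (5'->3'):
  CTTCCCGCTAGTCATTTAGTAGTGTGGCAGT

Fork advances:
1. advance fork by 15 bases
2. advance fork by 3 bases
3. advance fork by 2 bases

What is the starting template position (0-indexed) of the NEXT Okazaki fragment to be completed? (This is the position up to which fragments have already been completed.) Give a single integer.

Answer: 14

Derivation:
Step 1: advance 15 -> fork_pos = 0 + 15 = 15. Reached multiple(s) of 7: 7, 14 -> fragments 1-2 completed (2 total).
Step 2: advance 3 -> fork_pos = 15 + 3 = 18. Next multiple of 7 is 21 (not reached); still 2 fragment(s).
Step 3: advance 2 -> fork_pos = 18 + 2 = 20. Next multiple of 7 is 21 (not reached); still 2 fragment(s).
2 fragment(s) completed, covering template[0:14] (2 x 7 = 14). The next fragment, fragment 3, covers template[14:21], so it starts at position 14.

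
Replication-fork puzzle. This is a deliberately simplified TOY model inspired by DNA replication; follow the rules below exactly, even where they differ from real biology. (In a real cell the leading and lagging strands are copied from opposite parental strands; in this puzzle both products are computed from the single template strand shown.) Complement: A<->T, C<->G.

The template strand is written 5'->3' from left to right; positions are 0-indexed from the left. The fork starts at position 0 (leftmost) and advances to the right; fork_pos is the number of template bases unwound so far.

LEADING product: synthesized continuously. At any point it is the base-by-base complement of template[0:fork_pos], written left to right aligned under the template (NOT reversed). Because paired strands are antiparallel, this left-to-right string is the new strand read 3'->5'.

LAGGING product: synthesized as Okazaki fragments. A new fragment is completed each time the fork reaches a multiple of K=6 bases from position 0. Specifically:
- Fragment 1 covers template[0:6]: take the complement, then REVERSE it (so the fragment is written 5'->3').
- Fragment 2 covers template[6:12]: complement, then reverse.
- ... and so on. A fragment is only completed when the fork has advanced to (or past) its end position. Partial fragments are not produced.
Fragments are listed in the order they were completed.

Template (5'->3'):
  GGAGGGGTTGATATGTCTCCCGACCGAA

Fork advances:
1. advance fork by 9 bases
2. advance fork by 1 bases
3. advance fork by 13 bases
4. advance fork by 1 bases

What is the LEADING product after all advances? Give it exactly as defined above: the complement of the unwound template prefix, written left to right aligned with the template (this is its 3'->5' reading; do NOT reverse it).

Answer: CCTCCCCAACTATACAGAGGGCTG

Derivation:
Step 1: advance 9 -> fork_pos = 0 + 9 = 9.
Step 2: advance 1 -> fork_pos = 9 + 1 = 10.
Step 3: advance 13 -> fork_pos = 10 + 13 = 23.
Step 4: advance 1 -> fork_pos = 23 + 1 = 24.
Unwound prefix: template[0:24] = GGAGGGGTTGATATGTCTCCCGAC
Complement it base by base (A<->T, C<->G), keeping left-to-right order:
  [0:5] GGAGG -> CCTCC
  [5:10] GGTTG -> CCAAC
  [10:15] ATATG -> TATAC
  [15:20] TCTCC -> AGAGG
  [20:24] CGAC -> GCTG
Concatenate: CCTCCCCAACTATACAGAGGGCTG (length 24; written aligned with the template, i.e. 3'->5').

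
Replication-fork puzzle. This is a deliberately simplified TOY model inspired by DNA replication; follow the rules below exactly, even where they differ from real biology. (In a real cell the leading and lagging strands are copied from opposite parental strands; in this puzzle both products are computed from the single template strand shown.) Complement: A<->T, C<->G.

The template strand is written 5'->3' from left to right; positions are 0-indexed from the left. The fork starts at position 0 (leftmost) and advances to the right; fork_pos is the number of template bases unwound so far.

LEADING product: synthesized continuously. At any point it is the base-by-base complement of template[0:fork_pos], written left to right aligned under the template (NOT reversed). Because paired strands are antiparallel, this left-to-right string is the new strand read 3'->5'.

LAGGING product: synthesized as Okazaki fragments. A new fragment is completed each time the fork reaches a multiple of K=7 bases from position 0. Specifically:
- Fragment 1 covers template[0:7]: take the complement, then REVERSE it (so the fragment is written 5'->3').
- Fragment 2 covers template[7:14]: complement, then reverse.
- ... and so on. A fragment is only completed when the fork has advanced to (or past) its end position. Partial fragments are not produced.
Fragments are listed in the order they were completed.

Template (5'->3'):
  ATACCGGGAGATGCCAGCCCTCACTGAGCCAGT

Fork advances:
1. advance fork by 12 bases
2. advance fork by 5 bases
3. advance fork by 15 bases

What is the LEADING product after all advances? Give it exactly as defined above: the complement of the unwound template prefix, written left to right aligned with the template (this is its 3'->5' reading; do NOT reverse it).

Answer: TATGGCCCTCTACGGTCGGGAGTGACTCGGTC

Derivation:
Step 1: advance 12 -> fork_pos = 0 + 12 = 12.
Step 2: advance 5 -> fork_pos = 12 + 5 = 17.
Step 3: advance 15 -> fork_pos = 17 + 15 = 32.
Unwound prefix: template[0:32] = ATACCGGGAGATGCCAGCCCTCACTGAGCCAG
Complement it base by base (A<->T, C<->G), keeping left-to-right order:
  [0:5] ATACC -> TATGG
  [5:10] GGGAG -> CCCTC
  [10:15] ATGCC -> TACGG
  [15:20] AGCCC -> TCGGG
  [20:25] TCACT -> AGTGA
  [25:30] GAGCC -> CTCGG
  [30:32] AG -> TC
Concatenate: TATGGCCCTCTACGGTCGGGAGTGACTCGGTC (length 32; written aligned with the template, i.e. 3'->5').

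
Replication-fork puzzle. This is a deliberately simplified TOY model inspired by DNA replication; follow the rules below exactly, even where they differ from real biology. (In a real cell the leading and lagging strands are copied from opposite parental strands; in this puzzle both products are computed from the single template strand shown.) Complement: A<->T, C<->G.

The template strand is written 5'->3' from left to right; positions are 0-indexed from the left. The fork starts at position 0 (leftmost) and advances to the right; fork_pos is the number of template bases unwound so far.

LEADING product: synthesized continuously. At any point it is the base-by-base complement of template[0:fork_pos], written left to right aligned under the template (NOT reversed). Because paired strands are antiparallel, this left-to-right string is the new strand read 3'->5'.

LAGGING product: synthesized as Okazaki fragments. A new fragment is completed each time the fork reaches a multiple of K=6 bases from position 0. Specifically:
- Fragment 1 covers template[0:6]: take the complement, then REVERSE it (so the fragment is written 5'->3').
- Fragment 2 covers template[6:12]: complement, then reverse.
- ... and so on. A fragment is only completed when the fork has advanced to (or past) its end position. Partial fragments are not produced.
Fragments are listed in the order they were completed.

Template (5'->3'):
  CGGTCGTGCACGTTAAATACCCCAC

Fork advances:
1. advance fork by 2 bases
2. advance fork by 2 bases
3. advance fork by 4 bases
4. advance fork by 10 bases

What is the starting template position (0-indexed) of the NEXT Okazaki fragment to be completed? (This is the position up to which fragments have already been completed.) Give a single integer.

Step 1: advance 2 -> fork_pos = 0 + 2 = 2. Next multiple of 6 is 6 (not reached); still 0 fragment(s).
Step 2: advance 2 -> fork_pos = 2 + 2 = 4. Next multiple of 6 is 6 (not reached); still 0 fragment(s).
Step 3: advance 4 -> fork_pos = 4 + 4 = 8. Reached multiple(s) of 6: 6 -> fragment 1 completed (1 total).
Step 4: advance 10 -> fork_pos = 8 + 10 = 18. Reached multiple(s) of 6: 12, 18 -> fragments 2-3 completed (3 total).
3 fragment(s) completed, covering template[0:18] (3 x 6 = 18). The next fragment, fragment 4, covers template[18:24], so it starts at position 18.

Answer: 18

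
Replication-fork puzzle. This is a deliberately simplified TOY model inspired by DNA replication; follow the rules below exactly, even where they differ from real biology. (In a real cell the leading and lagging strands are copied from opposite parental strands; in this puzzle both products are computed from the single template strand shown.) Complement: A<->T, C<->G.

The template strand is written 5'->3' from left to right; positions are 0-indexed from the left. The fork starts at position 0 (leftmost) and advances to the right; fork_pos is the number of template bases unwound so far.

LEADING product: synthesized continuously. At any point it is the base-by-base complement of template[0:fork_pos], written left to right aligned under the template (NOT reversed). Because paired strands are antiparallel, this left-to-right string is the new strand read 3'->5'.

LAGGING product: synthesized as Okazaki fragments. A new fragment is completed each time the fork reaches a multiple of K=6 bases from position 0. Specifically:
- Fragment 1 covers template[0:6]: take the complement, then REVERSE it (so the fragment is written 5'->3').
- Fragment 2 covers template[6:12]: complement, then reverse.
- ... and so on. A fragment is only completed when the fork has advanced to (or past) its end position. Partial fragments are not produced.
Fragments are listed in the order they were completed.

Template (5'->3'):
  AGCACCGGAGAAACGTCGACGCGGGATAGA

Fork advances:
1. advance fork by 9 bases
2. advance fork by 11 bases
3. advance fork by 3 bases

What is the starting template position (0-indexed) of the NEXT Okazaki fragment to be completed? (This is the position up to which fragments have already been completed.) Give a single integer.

Step 1: advance 9 -> fork_pos = 0 + 9 = 9. Reached multiple(s) of 6: 6 -> fragment 1 completed (1 total).
Step 2: advance 11 -> fork_pos = 9 + 11 = 20. Reached multiple(s) of 6: 12, 18 -> fragments 2-3 completed (3 total).
Step 3: advance 3 -> fork_pos = 20 + 3 = 23. Next multiple of 6 is 24 (not reached); still 3 fragment(s).
3 fragment(s) completed, covering template[0:18] (3 x 6 = 18). The next fragment, fragment 4, covers template[18:24], so it starts at position 18.

Answer: 18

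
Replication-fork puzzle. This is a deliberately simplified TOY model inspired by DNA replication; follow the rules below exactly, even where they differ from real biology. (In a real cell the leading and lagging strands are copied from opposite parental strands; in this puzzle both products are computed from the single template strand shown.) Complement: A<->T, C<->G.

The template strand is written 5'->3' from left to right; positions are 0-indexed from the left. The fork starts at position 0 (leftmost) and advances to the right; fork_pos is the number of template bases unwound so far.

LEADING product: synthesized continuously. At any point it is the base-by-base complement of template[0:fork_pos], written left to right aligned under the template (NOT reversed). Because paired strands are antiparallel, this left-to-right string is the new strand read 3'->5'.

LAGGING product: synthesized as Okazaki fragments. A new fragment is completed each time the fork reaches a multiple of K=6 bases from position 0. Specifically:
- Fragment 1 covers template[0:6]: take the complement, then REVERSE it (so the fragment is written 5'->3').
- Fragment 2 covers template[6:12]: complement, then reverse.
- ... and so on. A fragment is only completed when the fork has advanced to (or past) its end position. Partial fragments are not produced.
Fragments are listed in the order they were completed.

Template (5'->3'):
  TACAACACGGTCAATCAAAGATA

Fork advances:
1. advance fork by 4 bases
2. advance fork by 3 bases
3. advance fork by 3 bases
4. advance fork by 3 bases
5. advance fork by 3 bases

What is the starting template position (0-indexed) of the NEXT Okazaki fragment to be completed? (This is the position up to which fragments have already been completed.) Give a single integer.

Answer: 12

Derivation:
Step 1: advance 4 -> fork_pos = 0 + 4 = 4. Next multiple of 6 is 6 (not reached); still 0 fragment(s).
Step 2: advance 3 -> fork_pos = 4 + 3 = 7. Reached multiple(s) of 6: 6 -> fragment 1 completed (1 total).
Step 3: advance 3 -> fork_pos = 7 + 3 = 10. Next multiple of 6 is 12 (not reached); still 1 fragment(s).
Step 4: advance 3 -> fork_pos = 10 + 3 = 13. Reached multiple(s) of 6: 12 -> fragment 2 completed (2 total).
Step 5: advance 3 -> fork_pos = 13 + 3 = 16. Next multiple of 6 is 18 (not reached); still 2 fragment(s).
2 fragment(s) completed, covering template[0:12] (2 x 6 = 12). The next fragment, fragment 3, covers template[12:18], so it starts at position 12.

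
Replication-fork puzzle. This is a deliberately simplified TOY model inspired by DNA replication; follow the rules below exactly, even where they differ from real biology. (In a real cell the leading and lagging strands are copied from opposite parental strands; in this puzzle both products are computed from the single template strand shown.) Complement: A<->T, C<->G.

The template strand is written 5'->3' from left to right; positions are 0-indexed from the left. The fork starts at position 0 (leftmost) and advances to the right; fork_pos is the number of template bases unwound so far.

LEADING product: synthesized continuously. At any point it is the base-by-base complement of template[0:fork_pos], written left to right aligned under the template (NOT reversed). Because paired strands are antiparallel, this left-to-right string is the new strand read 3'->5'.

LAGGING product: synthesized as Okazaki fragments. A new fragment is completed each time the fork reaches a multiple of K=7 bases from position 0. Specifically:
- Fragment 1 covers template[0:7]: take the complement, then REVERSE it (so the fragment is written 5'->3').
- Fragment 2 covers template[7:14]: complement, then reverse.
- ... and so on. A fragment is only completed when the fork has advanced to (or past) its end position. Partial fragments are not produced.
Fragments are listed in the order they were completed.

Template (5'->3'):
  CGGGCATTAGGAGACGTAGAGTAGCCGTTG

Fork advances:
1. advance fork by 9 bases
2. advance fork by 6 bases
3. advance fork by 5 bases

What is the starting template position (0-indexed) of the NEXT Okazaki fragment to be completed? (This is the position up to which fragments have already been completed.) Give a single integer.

Step 1: advance 9 -> fork_pos = 0 + 9 = 9. Reached multiple(s) of 7: 7 -> fragment 1 completed (1 total).
Step 2: advance 6 -> fork_pos = 9 + 6 = 15. Reached multiple(s) of 7: 14 -> fragment 2 completed (2 total).
Step 3: advance 5 -> fork_pos = 15 + 5 = 20. Next multiple of 7 is 21 (not reached); still 2 fragment(s).
2 fragment(s) completed, covering template[0:14] (2 x 7 = 14). The next fragment, fragment 3, covers template[14:21], so it starts at position 14.

Answer: 14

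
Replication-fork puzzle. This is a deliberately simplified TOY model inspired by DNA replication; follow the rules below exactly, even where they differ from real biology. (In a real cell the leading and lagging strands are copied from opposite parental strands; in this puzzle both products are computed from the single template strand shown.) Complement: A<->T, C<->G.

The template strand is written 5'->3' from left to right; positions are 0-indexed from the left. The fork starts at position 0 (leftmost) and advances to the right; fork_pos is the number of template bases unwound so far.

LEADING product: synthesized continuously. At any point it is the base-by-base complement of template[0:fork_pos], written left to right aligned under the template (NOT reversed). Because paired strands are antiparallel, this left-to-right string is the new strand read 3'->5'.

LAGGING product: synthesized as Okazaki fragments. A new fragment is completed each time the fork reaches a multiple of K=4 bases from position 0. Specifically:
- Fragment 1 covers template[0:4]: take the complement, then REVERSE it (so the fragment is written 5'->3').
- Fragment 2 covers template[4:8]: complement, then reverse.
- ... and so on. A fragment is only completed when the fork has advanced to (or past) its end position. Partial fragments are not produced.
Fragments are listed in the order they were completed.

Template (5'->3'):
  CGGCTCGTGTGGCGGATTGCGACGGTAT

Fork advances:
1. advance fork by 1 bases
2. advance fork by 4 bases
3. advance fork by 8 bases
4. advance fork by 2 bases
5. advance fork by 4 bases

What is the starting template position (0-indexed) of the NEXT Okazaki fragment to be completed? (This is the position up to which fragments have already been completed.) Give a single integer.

Step 1: advance 1 -> fork_pos = 0 + 1 = 1. Next multiple of 4 is 4 (not reached); still 0 fragment(s).
Step 2: advance 4 -> fork_pos = 1 + 4 = 5. Reached multiple(s) of 4: 4 -> fragment 1 completed (1 total).
Step 3: advance 8 -> fork_pos = 5 + 8 = 13. Reached multiple(s) of 4: 8, 12 -> fragments 2-3 completed (3 total).
Step 4: advance 2 -> fork_pos = 13 + 2 = 15. Next multiple of 4 is 16 (not reached); still 3 fragment(s).
Step 5: advance 4 -> fork_pos = 15 + 4 = 19. Reached multiple(s) of 4: 16 -> fragment 4 completed (4 total).
4 fragment(s) completed, covering template[0:16] (4 x 4 = 16). The next fragment, fragment 5, covers template[16:20], so it starts at position 16.

Answer: 16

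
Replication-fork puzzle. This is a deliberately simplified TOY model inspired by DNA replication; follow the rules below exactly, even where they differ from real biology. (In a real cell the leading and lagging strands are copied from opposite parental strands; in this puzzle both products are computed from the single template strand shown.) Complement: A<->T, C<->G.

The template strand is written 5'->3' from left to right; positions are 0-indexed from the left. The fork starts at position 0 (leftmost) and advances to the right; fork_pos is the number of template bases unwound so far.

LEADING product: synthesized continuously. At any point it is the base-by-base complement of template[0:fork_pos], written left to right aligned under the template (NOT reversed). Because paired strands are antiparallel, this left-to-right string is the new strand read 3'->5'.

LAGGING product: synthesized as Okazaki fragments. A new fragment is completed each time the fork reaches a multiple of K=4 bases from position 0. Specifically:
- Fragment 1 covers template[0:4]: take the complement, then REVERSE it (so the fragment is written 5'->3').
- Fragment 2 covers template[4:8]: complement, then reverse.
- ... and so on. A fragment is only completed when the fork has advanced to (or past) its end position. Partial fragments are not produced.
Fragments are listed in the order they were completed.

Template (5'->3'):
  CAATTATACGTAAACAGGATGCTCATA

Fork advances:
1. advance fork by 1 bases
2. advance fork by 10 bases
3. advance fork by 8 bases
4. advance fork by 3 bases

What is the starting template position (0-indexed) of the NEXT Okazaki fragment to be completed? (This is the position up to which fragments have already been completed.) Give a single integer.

Step 1: advance 1 -> fork_pos = 0 + 1 = 1. Next multiple of 4 is 4 (not reached); still 0 fragment(s).
Step 2: advance 10 -> fork_pos = 1 + 10 = 11. Reached multiple(s) of 4: 4, 8 -> fragments 1-2 completed (2 total).
Step 3: advance 8 -> fork_pos = 11 + 8 = 19. Reached multiple(s) of 4: 12, 16 -> fragments 3-4 completed (4 total).
Step 4: advance 3 -> fork_pos = 19 + 3 = 22. Reached multiple(s) of 4: 20 -> fragment 5 completed (5 total).
5 fragment(s) completed, covering template[0:20] (5 x 4 = 20). The next fragment, fragment 6, covers template[20:24], so it starts at position 20.

Answer: 20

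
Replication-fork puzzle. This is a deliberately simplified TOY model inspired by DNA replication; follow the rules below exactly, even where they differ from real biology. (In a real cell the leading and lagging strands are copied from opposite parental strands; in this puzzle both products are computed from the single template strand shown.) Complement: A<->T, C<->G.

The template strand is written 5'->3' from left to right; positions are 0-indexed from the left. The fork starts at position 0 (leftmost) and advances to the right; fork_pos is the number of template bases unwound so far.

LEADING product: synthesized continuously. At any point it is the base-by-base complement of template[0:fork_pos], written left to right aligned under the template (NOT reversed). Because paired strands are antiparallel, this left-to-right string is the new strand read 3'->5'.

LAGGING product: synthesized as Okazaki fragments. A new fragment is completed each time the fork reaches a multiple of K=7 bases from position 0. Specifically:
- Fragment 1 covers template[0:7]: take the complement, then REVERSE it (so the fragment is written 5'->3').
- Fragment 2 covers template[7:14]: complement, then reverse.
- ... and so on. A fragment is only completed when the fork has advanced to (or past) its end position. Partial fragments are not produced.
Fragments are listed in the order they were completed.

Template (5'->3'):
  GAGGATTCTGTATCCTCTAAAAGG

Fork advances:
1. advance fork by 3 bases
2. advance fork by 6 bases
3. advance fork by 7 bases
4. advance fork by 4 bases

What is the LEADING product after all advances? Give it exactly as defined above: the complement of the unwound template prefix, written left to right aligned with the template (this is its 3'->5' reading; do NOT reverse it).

Answer: CTCCTAAGACATAGGAGATT

Derivation:
Step 1: advance 3 -> fork_pos = 0 + 3 = 3.
Step 2: advance 6 -> fork_pos = 3 + 6 = 9.
Step 3: advance 7 -> fork_pos = 9 + 7 = 16.
Step 4: advance 4 -> fork_pos = 16 + 4 = 20.
Unwound prefix: template[0:20] = GAGGATTCTGTATCCTCTAA
Complement it base by base (A<->T, C<->G), keeping left-to-right order:
  [0:5] GAGGA -> CTCCT
  [5:10] TTCTG -> AAGAC
  [10:15] TATCC -> ATAGG
  [15:20] TCTAA -> AGATT
Concatenate: CTCCTAAGACATAGGAGATT (length 20; written aligned with the template, i.e. 3'->5').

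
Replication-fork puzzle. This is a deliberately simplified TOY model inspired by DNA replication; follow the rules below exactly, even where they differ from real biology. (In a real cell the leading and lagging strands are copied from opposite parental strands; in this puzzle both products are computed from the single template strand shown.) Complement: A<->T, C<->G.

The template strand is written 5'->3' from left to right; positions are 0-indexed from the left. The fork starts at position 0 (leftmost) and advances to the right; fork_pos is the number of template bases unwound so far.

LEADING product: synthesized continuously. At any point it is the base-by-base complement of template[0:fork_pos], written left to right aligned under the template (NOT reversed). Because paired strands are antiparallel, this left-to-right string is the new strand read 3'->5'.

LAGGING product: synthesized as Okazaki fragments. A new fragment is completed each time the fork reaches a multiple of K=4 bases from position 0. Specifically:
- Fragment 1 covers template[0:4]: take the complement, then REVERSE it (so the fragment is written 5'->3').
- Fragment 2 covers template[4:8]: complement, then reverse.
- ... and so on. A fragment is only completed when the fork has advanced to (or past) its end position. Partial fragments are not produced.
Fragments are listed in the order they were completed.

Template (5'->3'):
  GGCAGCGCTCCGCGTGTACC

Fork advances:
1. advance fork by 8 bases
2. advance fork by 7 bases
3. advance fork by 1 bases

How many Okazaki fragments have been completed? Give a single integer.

Step 1: advance 8 -> fork_pos = 0 + 8 = 8. Reached multiple(s) of 4: 4, 8 -> fragments 1-2 completed (2 total).
Step 2: advance 7 -> fork_pos = 8 + 7 = 15. Reached multiple(s) of 4: 12 -> fragment 3 completed (3 total).
Step 3: advance 1 -> fork_pos = 15 + 1 = 16. Reached multiple(s) of 4: 16 -> fragment 4 completed (4 total).
Check: final fork_pos = 16; the multiples of 4 that are <= 16 are 4..16 -> 16 // 4 = 4 completed fragment(s).

Answer: 4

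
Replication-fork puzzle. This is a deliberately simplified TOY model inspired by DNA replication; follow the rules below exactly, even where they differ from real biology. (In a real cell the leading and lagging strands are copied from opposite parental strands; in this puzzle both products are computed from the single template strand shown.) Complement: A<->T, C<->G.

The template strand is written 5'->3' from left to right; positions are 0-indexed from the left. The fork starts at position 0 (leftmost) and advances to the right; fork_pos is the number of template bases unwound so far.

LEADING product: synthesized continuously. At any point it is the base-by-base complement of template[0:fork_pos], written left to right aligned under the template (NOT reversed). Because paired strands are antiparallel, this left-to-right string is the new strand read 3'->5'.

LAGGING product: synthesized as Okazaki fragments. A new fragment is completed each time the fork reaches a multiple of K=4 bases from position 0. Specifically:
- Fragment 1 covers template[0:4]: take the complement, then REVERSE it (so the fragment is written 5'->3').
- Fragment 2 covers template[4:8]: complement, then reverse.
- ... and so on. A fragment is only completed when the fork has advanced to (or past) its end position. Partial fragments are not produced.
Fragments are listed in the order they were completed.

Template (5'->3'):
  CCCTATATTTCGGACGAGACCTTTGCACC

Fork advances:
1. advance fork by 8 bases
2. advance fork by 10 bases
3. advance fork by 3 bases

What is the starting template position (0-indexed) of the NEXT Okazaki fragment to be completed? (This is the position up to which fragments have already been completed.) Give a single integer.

Step 1: advance 8 -> fork_pos = 0 + 8 = 8. Reached multiple(s) of 4: 4, 8 -> fragments 1-2 completed (2 total).
Step 2: advance 10 -> fork_pos = 8 + 10 = 18. Reached multiple(s) of 4: 12, 16 -> fragments 3-4 completed (4 total).
Step 3: advance 3 -> fork_pos = 18 + 3 = 21. Reached multiple(s) of 4: 20 -> fragment 5 completed (5 total).
5 fragment(s) completed, covering template[0:20] (5 x 4 = 20). The next fragment, fragment 6, covers template[20:24], so it starts at position 20.

Answer: 20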